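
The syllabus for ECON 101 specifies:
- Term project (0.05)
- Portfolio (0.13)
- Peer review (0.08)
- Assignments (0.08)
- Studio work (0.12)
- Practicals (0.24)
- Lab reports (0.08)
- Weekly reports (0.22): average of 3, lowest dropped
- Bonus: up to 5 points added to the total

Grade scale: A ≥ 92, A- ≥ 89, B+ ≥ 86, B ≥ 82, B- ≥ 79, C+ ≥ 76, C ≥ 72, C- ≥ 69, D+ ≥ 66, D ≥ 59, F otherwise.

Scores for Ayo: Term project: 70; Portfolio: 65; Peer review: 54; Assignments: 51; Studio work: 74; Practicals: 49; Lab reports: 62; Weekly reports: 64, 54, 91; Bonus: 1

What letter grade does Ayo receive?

D

Weekly reports: drop 54 → average of remaining 2 = 155/2 = 77.5
Weighted total:
  Term project 70 × 0.05 = 3.5
  Portfolio 65 × 0.13 = 8.45
  Peer review 54 × 0.08 = 4.32
  Assignments 51 × 0.08 = 4.08
  Studio work 74 × 0.12 = 8.88
  Practicals 49 × 0.24 = 11.76
  Lab reports 62 × 0.08 = 4.96
  Weekly reports 77.5 × 0.22 = 17.05
Sum = 63
Bonus: 63 + 1 = 64
64 is ≥ 59 and < 66 → D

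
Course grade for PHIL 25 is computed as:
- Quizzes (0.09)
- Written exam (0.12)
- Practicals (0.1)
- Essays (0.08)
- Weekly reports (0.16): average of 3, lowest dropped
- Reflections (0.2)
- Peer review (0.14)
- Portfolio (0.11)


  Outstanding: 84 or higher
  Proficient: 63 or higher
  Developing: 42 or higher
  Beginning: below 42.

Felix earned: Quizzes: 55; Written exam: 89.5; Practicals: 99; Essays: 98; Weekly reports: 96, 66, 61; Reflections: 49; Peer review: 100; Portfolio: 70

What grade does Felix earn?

Proficient

Weekly reports: drop 61 → average of remaining 2 = 162/2 = 81
Weighted total:
  Quizzes 55 × 0.09 = 4.95
  Written exam 89.5 × 0.12 = 10.74
  Practicals 99 × 0.1 = 9.9
  Essays 98 × 0.08 = 7.84
  Weekly reports 81 × 0.16 = 12.96
  Reflections 49 × 0.2 = 9.8
  Peer review 100 × 0.14 = 14
  Portfolio 70 × 0.11 = 7.7
Sum = 77.89
77.89 is ≥ 63 and < 84 → Proficient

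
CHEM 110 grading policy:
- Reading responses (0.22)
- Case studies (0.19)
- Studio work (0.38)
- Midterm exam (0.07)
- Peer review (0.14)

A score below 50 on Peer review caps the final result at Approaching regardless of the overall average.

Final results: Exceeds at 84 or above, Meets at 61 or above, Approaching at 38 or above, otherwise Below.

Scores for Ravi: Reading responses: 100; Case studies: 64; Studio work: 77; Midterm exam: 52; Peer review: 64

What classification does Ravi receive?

Peer review score 64 ≥ 50: minimum met.
Weighted total:
  Reading responses 100 × 0.22 = 22
  Case studies 64 × 0.19 = 12.16
  Studio work 77 × 0.38 = 29.26
  Midterm exam 52 × 0.07 = 3.64
  Peer review 64 × 0.14 = 8.96
Sum = 76.02
76.02 is ≥ 61 and < 84 → Meets

Meets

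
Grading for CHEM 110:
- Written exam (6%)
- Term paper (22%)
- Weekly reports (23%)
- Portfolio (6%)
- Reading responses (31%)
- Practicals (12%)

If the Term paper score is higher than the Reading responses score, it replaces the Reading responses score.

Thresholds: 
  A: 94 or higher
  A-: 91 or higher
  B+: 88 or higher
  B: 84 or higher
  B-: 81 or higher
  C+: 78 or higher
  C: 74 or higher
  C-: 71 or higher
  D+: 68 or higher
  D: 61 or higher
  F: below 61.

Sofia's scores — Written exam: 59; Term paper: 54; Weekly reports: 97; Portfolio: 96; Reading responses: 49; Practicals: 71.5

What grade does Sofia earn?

Term paper (54) > Reading responses (49), so Reading responses counts as 54.
Weighted total:
  Written exam 59 × 0.06 = 3.54
  Term paper 54 × 0.22 = 11.88
  Weekly reports 97 × 0.23 = 22.31
  Portfolio 96 × 0.06 = 5.76
  Reading responses 54 × 0.31 = 16.74
  Practicals 71.5 × 0.12 = 8.58
Sum = 68.81
68.81 is ≥ 68 and < 71 → D+

D+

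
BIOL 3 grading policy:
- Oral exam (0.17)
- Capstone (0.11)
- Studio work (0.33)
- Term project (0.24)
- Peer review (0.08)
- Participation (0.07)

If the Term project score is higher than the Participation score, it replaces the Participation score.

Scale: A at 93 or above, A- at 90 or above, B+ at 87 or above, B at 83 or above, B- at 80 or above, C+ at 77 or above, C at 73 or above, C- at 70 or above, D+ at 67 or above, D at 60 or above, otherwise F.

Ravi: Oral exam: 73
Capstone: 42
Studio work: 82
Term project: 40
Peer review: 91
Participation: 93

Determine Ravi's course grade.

D+

Term project (40) ≤ Participation (93), so Participation stays at 93.
Weighted total:
  Oral exam 73 × 0.17 = 12.41
  Capstone 42 × 0.11 = 4.62
  Studio work 82 × 0.33 = 27.06
  Term project 40 × 0.24 = 9.6
  Peer review 91 × 0.08 = 7.28
  Participation 93 × 0.07 = 6.51
Sum = 67.48
67.48 is ≥ 67 and < 70 → D+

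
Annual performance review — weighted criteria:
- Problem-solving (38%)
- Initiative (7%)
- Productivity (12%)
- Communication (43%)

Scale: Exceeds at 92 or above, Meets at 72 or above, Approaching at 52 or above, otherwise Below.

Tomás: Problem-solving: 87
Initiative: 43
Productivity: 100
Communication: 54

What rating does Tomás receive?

Weighted total:
  Problem-solving 87 × 0.38 = 33.06
  Initiative 43 × 0.07 = 3.01
  Productivity 100 × 0.12 = 12
  Communication 54 × 0.43 = 23.22
Sum = 71.29
71.29 is ≥ 52 and < 72 → Approaching

Approaching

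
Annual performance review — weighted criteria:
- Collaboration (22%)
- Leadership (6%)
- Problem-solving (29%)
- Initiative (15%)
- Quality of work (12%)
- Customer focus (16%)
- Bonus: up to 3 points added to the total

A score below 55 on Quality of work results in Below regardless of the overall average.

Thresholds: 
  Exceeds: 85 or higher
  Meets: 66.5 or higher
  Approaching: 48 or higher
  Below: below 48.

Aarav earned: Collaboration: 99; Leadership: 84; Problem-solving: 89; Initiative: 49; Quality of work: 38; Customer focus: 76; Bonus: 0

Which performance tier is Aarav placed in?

Below

Quality of work score 38 < 55: minimum not met.
Weighted total:
  Collaboration 99 × 0.22 = 21.78
  Leadership 84 × 0.06 = 5.04
  Problem-solving 89 × 0.29 = 25.81
  Initiative 49 × 0.15 = 7.35
  Quality of work 38 × 0.12 = 4.56
  Customer focus 76 × 0.16 = 12.16
Sum = 76.7
Bonus: 76.7 + 0 = 76.7
Because the Quality of work minimum was not met, the result is Below.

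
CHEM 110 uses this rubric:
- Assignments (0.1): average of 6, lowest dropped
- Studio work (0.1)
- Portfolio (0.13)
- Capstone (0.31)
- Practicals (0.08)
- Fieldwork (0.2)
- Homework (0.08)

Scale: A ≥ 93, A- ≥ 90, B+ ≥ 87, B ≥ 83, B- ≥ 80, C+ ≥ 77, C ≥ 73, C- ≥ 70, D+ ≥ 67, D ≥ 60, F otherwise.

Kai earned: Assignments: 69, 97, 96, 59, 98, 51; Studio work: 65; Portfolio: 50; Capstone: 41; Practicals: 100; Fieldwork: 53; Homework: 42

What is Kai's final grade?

F

Assignments: drop 51 → average of remaining 5 = 419/5 = 83.8
Weighted total:
  Assignments 83.8 × 0.1 = 8.38
  Studio work 65 × 0.1 = 6.5
  Portfolio 50 × 0.13 = 6.5
  Capstone 41 × 0.31 = 12.71
  Practicals 100 × 0.08 = 8
  Fieldwork 53 × 0.2 = 10.6
  Homework 42 × 0.08 = 3.36
Sum = 56.05
56.05 < 60 → F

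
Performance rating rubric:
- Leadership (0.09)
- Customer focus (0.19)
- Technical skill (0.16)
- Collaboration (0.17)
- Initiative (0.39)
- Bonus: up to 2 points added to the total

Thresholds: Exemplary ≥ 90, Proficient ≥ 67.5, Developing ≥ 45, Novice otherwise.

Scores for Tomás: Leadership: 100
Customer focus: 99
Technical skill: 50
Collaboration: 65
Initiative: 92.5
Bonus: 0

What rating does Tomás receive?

Weighted total:
  Leadership 100 × 0.09 = 9
  Customer focus 99 × 0.19 = 18.81
  Technical skill 50 × 0.16 = 8
  Collaboration 65 × 0.17 = 11.05
  Initiative 92.5 × 0.39 = 36.075
Sum = 82.935
Bonus: 82.935 + 0 = 82.935
82.935 is ≥ 67.5 and < 90 → Proficient

Proficient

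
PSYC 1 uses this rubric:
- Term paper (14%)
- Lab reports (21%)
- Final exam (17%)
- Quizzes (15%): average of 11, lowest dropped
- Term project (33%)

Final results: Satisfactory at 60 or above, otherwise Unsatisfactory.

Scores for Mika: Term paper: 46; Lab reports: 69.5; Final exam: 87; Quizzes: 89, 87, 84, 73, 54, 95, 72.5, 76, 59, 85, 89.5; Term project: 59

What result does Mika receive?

Satisfactory

Quizzes: drop 54 → average of remaining 10 = 810/10 = 81
Weighted total:
  Term paper 46 × 0.14 = 6.44
  Lab reports 69.5 × 0.21 = 14.595
  Final exam 87 × 0.17 = 14.79
  Quizzes 81 × 0.15 = 12.15
  Term project 59 × 0.33 = 19.47
Sum = 67.445
67.445 ≥ 60 → Satisfactory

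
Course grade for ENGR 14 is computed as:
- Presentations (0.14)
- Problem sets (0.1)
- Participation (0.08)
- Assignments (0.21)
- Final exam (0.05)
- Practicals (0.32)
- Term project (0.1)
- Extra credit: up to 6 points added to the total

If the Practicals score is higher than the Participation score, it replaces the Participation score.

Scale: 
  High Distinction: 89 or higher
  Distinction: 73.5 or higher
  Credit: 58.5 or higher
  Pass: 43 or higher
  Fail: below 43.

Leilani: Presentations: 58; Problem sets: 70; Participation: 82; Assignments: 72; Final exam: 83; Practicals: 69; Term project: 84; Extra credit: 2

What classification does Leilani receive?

Practicals (69) ≤ Participation (82), so Participation stays at 82.
Weighted total:
  Presentations 58 × 0.14 = 8.12
  Problem sets 70 × 0.1 = 7
  Participation 82 × 0.08 = 6.56
  Assignments 72 × 0.21 = 15.12
  Final exam 83 × 0.05 = 4.15
  Practicals 69 × 0.32 = 22.08
  Term project 84 × 0.1 = 8.4
Sum = 71.43
Extra credit: 71.43 + 2 = 73.43
73.43 is ≥ 58.5 and < 73.5 → Credit

Credit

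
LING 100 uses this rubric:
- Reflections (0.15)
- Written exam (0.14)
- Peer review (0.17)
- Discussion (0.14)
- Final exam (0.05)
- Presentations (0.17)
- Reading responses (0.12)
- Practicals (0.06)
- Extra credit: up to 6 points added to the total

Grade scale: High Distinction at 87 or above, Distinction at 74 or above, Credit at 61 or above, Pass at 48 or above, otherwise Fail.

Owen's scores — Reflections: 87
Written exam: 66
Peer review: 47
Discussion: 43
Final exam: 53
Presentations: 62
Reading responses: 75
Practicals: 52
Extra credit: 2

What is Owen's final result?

Weighted total:
  Reflections 87 × 0.15 = 13.05
  Written exam 66 × 0.14 = 9.24
  Peer review 47 × 0.17 = 7.99
  Discussion 43 × 0.14 = 6.02
  Final exam 53 × 0.05 = 2.65
  Presentations 62 × 0.17 = 10.54
  Reading responses 75 × 0.12 = 9
  Practicals 52 × 0.06 = 3.12
Sum = 61.61
Extra credit: 61.61 + 2 = 63.61
63.61 is ≥ 61 and < 74 → Credit

Credit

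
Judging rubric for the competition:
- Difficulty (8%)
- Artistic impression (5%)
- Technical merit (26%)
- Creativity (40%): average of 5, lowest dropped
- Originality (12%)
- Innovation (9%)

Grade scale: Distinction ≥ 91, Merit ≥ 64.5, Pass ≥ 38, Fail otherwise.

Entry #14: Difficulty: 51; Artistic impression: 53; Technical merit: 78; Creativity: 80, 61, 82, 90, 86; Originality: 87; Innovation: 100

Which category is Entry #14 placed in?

Merit

Creativity: drop 61 → average of remaining 4 = 338/4 = 84.5
Weighted total:
  Difficulty 51 × 0.08 = 4.08
  Artistic impression 53 × 0.05 = 2.65
  Technical merit 78 × 0.26 = 20.28
  Creativity 84.5 × 0.4 = 33.8
  Originality 87 × 0.12 = 10.44
  Innovation 100 × 0.09 = 9
Sum = 80.25
80.25 is ≥ 64.5 and < 91 → Merit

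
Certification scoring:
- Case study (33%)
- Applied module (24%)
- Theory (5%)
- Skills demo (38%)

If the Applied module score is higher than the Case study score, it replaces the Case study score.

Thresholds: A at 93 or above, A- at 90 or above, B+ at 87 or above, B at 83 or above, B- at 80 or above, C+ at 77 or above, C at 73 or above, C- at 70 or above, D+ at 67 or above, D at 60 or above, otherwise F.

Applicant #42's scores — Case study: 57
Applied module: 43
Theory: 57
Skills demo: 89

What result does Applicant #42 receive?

Applied module (43) ≤ Case study (57), so Case study stays at 57.
Weighted total:
  Case study 57 × 0.33 = 18.81
  Applied module 43 × 0.24 = 10.32
  Theory 57 × 0.05 = 2.85
  Skills demo 89 × 0.38 = 33.82
Sum = 65.8
65.8 is ≥ 60 and < 67 → D

D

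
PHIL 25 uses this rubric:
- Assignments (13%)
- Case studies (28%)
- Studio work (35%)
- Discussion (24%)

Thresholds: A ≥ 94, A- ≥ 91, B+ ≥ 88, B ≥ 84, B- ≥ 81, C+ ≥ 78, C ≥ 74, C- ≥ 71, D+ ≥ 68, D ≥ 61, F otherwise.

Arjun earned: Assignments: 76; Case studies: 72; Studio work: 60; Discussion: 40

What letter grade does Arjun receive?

Weighted total:
  Assignments 76 × 0.13 = 9.88
  Case studies 72 × 0.28 = 20.16
  Studio work 60 × 0.35 = 21
  Discussion 40 × 0.24 = 9.6
Sum = 60.64
60.64 < 61 → F

F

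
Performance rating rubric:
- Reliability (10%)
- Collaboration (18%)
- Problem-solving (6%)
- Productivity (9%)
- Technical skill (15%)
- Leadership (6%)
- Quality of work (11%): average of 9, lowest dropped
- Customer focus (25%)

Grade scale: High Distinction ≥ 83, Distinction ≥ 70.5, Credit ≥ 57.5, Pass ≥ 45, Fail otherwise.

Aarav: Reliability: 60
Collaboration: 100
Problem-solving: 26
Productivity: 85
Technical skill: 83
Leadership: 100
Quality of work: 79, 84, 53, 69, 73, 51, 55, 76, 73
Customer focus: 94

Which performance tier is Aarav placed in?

Distinction

Quality of work: drop 51 → average of remaining 8 = 562/8 = 70.25
Weighted total:
  Reliability 60 × 0.1 = 6
  Collaboration 100 × 0.18 = 18
  Problem-solving 26 × 0.06 = 1.56
  Productivity 85 × 0.09 = 7.65
  Technical skill 83 × 0.15 = 12.45
  Leadership 100 × 0.06 = 6
  Quality of work 70.25 × 0.11 = 7.7275
  Customer focus 94 × 0.25 = 23.5
Sum = 82.8875
82.8875 is ≥ 70.5 and < 83 → Distinction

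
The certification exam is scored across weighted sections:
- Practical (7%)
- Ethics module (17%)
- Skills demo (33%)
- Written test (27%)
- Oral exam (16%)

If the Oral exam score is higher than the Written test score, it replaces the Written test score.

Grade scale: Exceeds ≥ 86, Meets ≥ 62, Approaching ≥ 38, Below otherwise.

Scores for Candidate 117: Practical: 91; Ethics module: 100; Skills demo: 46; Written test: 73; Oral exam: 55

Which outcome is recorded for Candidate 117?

Meets

Oral exam (55) ≤ Written test (73), so Written test stays at 73.
Weighted total:
  Practical 91 × 0.07 = 6.37
  Ethics module 100 × 0.17 = 17
  Skills demo 46 × 0.33 = 15.18
  Written test 73 × 0.27 = 19.71
  Oral exam 55 × 0.16 = 8.8
Sum = 67.06
67.06 is ≥ 62 and < 86 → Meets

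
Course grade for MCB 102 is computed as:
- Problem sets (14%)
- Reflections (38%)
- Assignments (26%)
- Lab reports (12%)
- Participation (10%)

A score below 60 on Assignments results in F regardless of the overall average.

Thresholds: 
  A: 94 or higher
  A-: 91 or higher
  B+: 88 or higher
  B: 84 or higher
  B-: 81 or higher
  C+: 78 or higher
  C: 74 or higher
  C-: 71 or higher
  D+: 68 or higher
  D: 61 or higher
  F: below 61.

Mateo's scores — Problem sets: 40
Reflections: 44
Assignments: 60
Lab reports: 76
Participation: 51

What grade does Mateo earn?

F

Assignments score 60 ≥ 60: minimum met.
Weighted total:
  Problem sets 40 × 0.14 = 5.6
  Reflections 44 × 0.38 = 16.72
  Assignments 60 × 0.26 = 15.6
  Lab reports 76 × 0.12 = 9.12
  Participation 51 × 0.1 = 5.1
Sum = 52.14
52.14 < 61 → F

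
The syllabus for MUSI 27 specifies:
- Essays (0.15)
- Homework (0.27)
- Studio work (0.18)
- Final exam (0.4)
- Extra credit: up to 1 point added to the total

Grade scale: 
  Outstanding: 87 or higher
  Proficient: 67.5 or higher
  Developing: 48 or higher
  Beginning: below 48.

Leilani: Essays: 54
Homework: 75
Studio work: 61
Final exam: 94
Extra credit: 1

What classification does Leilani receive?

Weighted total:
  Essays 54 × 0.15 = 8.1
  Homework 75 × 0.27 = 20.25
  Studio work 61 × 0.18 = 10.98
  Final exam 94 × 0.4 = 37.6
Sum = 76.93
Extra credit: 76.93 + 1 = 77.93
77.93 is ≥ 67.5 and < 87 → Proficient

Proficient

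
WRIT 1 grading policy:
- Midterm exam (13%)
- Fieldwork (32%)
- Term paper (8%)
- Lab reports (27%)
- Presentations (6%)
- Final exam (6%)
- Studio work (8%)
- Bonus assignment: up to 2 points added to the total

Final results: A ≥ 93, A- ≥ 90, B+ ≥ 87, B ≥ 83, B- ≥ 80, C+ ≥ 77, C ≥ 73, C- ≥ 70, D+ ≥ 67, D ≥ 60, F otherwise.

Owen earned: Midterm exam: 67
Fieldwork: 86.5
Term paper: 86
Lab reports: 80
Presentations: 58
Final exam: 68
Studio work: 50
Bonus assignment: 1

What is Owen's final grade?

Weighted total:
  Midterm exam 67 × 0.13 = 8.71
  Fieldwork 86.5 × 0.32 = 27.68
  Term paper 86 × 0.08 = 6.88
  Lab reports 80 × 0.27 = 21.6
  Presentations 58 × 0.06 = 3.48
  Final exam 68 × 0.06 = 4.08
  Studio work 50 × 0.08 = 4
Sum = 76.43
Bonus assignment: 76.43 + 1 = 77.43
77.43 is ≥ 77 and < 80 → C+

C+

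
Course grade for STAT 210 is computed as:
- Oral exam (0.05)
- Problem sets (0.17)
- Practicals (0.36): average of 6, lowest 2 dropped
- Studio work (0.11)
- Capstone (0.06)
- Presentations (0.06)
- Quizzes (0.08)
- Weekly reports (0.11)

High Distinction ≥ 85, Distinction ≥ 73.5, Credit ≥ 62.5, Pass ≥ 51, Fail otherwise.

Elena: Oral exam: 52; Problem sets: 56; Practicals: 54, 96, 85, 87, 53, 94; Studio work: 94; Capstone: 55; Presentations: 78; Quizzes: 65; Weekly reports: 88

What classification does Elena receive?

Practicals: drop 53, 54 → average of remaining 4 = 362/4 = 90.5
Weighted total:
  Oral exam 52 × 0.05 = 2.6
  Problem sets 56 × 0.17 = 9.52
  Practicals 90.5 × 0.36 = 32.58
  Studio work 94 × 0.11 = 10.34
  Capstone 55 × 0.06 = 3.3
  Presentations 78 × 0.06 = 4.68
  Quizzes 65 × 0.08 = 5.2
  Weekly reports 88 × 0.11 = 9.68
Sum = 77.9
77.9 is ≥ 73.5 and < 85 → Distinction

Distinction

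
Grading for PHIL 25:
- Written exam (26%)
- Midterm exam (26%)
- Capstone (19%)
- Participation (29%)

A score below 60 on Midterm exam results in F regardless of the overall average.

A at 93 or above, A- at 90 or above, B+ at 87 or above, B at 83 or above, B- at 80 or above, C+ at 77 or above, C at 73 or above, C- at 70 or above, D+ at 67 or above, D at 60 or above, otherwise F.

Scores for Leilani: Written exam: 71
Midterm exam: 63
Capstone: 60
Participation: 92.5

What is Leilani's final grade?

C

Midterm exam score 63 ≥ 60: minimum met.
Weighted total:
  Written exam 71 × 0.26 = 18.46
  Midterm exam 63 × 0.26 = 16.38
  Capstone 60 × 0.19 = 11.4
  Participation 92.5 × 0.29 = 26.825
Sum = 73.065
73.065 is ≥ 73 and < 77 → C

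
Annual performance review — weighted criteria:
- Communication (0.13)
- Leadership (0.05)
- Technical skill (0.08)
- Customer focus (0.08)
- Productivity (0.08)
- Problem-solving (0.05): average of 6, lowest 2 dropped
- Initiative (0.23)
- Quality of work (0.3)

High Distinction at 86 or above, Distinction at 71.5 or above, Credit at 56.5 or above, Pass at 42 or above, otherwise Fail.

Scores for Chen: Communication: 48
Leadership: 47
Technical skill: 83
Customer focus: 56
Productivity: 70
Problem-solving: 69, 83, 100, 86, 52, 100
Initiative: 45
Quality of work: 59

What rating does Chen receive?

Problem-solving: drop 52, 69 → average of remaining 4 = 369/4 = 92.25
Weighted total:
  Communication 48 × 0.13 = 6.24
  Leadership 47 × 0.05 = 2.35
  Technical skill 83 × 0.08 = 6.64
  Customer focus 56 × 0.08 = 4.48
  Productivity 70 × 0.08 = 5.6
  Problem-solving 92.25 × 0.05 = 4.6125
  Initiative 45 × 0.23 = 10.35
  Quality of work 59 × 0.3 = 17.7
Sum = 57.9725
57.9725 is ≥ 56.5 and < 71.5 → Credit

Credit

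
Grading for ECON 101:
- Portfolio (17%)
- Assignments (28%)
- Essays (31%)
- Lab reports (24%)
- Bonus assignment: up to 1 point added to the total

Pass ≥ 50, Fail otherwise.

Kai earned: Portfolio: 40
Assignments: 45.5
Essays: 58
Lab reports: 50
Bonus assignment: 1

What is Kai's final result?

Pass

Weighted total:
  Portfolio 40 × 0.17 = 6.8
  Assignments 45.5 × 0.28 = 12.74
  Essays 58 × 0.31 = 17.98
  Lab reports 50 × 0.24 = 12
Sum = 49.52
Bonus assignment: 49.52 + 1 = 50.52
50.52 ≥ 50 → Pass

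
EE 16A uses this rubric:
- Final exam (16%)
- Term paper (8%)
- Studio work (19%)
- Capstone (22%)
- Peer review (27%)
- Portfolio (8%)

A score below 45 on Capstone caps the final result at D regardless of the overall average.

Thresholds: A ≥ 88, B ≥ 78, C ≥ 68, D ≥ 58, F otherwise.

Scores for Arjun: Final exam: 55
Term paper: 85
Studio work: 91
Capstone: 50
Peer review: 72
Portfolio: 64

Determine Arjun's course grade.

Capstone score 50 ≥ 45: minimum met.
Weighted total:
  Final exam 55 × 0.16 = 8.8
  Term paper 85 × 0.08 = 6.8
  Studio work 91 × 0.19 = 17.29
  Capstone 50 × 0.22 = 11
  Peer review 72 × 0.27 = 19.44
  Portfolio 64 × 0.08 = 5.12
Sum = 68.45
68.45 is ≥ 68 and < 78 → C

C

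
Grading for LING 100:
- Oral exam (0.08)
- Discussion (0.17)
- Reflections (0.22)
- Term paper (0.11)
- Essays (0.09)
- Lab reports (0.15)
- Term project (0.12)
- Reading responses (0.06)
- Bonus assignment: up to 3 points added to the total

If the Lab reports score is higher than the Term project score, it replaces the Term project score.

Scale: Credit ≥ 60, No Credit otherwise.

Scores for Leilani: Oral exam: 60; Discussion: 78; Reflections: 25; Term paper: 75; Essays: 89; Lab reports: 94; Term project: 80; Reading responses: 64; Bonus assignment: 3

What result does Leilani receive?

Lab reports (94) > Term project (80), so Term project counts as 94.
Weighted total:
  Oral exam 60 × 0.08 = 4.8
  Discussion 78 × 0.17 = 13.26
  Reflections 25 × 0.22 = 5.5
  Term paper 75 × 0.11 = 8.25
  Essays 89 × 0.09 = 8.01
  Lab reports 94 × 0.15 = 14.1
  Term project 94 × 0.12 = 11.28
  Reading responses 64 × 0.06 = 3.84
Sum = 69.04
Bonus assignment: 69.04 + 3 = 72.04
72.04 ≥ 60 → Credit

Credit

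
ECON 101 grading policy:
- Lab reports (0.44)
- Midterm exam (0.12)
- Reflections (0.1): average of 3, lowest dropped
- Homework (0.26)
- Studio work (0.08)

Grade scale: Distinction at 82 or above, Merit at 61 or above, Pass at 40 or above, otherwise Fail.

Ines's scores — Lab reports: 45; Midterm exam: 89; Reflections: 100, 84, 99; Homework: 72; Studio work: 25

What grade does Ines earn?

Merit

Reflections: drop 84 → average of remaining 2 = 199/2 = 99.5
Weighted total:
  Lab reports 45 × 0.44 = 19.8
  Midterm exam 89 × 0.12 = 10.68
  Reflections 99.5 × 0.1 = 9.95
  Homework 72 × 0.26 = 18.72
  Studio work 25 × 0.08 = 2
Sum = 61.15
61.15 is ≥ 61 and < 82 → Merit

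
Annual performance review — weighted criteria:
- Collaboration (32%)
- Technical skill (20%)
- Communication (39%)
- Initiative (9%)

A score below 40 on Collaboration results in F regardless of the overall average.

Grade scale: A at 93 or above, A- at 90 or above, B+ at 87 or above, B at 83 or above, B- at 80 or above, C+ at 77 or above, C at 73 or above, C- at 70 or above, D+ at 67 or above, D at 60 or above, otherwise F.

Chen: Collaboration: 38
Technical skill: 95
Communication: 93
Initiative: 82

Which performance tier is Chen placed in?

F

Collaboration score 38 < 40: minimum not met.
Weighted total:
  Collaboration 38 × 0.32 = 12.16
  Technical skill 95 × 0.2 = 19
  Communication 93 × 0.39 = 36.27
  Initiative 82 × 0.09 = 7.38
Sum = 74.81
Because the Collaboration minimum was not met, the result is F.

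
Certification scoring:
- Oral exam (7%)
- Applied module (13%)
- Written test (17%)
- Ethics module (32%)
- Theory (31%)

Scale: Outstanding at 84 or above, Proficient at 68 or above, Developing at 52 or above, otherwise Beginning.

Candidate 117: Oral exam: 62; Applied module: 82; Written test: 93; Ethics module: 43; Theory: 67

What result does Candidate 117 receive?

Weighted total:
  Oral exam 62 × 0.07 = 4.34
  Applied module 82 × 0.13 = 10.66
  Written test 93 × 0.17 = 15.81
  Ethics module 43 × 0.32 = 13.76
  Theory 67 × 0.31 = 20.77
Sum = 65.34
65.34 is ≥ 52 and < 68 → Developing

Developing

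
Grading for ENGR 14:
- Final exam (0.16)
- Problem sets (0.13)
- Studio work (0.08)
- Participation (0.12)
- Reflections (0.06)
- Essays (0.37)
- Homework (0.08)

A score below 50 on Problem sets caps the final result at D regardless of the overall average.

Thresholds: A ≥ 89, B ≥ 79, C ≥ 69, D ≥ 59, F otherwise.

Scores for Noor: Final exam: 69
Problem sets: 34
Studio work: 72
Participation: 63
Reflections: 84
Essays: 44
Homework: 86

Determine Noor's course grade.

F

Problem sets score 34 < 50: minimum not met.
Weighted total:
  Final exam 69 × 0.16 = 11.04
  Problem sets 34 × 0.13 = 4.42
  Studio work 72 × 0.08 = 5.76
  Participation 63 × 0.12 = 7.56
  Reflections 84 × 0.06 = 5.04
  Essays 44 × 0.37 = 16.28
  Homework 86 × 0.08 = 6.88
Sum = 56.98
56.98 would be F; cap at D applies → F.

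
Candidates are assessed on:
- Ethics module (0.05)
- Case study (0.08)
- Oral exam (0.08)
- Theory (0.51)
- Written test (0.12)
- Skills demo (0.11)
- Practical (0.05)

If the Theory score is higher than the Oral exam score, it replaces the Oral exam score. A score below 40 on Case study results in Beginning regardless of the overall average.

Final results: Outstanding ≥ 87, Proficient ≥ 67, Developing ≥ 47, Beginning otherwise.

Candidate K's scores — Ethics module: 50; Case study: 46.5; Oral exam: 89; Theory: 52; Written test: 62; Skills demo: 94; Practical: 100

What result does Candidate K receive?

Theory (52) ≤ Oral exam (89), so Oral exam stays at 89.
Case study score 46.5 ≥ 40: minimum met.
Weighted total:
  Ethics module 50 × 0.05 = 2.5
  Case study 46.5 × 0.08 = 3.72
  Oral exam 89 × 0.08 = 7.12
  Theory 52 × 0.51 = 26.52
  Written test 62 × 0.12 = 7.44
  Skills demo 94 × 0.11 = 10.34
  Practical 100 × 0.05 = 5
Sum = 62.64
62.64 is ≥ 47 and < 67 → Developing

Developing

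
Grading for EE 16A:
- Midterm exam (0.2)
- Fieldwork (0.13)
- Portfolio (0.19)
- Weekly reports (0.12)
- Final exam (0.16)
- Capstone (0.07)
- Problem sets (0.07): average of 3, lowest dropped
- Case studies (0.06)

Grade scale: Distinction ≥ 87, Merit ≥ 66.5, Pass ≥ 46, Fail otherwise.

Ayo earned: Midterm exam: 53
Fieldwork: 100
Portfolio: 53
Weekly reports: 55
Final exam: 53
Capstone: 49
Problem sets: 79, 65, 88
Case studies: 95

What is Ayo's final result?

Problem sets: drop 65 → average of remaining 2 = 167/2 = 83.5
Weighted total:
  Midterm exam 53 × 0.2 = 10.6
  Fieldwork 100 × 0.13 = 13
  Portfolio 53 × 0.19 = 10.07
  Weekly reports 55 × 0.12 = 6.6
  Final exam 53 × 0.16 = 8.48
  Capstone 49 × 0.07 = 3.43
  Problem sets 83.5 × 0.07 = 5.845
  Case studies 95 × 0.06 = 5.7
Sum = 63.725
63.725 is ≥ 46 and < 66.5 → Pass

Pass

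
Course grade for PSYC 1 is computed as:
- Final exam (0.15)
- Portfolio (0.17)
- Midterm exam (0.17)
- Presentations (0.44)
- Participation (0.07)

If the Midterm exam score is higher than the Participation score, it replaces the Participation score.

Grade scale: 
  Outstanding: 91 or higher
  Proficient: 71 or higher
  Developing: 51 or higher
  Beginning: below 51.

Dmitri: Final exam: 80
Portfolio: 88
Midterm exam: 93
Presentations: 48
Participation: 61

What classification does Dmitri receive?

Developing

Midterm exam (93) > Participation (61), so Participation counts as 93.
Weighted total:
  Final exam 80 × 0.15 = 12
  Portfolio 88 × 0.17 = 14.96
  Midterm exam 93 × 0.17 = 15.81
  Presentations 48 × 0.44 = 21.12
  Participation 93 × 0.07 = 6.51
Sum = 70.4
70.4 is ≥ 51 and < 71 → Developing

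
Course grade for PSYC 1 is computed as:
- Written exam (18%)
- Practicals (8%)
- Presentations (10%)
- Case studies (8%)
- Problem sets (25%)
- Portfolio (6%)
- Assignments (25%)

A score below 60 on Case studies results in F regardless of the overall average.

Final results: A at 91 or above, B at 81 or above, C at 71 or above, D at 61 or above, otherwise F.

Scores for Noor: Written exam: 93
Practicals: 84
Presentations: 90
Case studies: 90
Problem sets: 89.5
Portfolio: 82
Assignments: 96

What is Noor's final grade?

B

Case studies score 90 ≥ 60: minimum met.
Weighted total:
  Written exam 93 × 0.18 = 16.74
  Practicals 84 × 0.08 = 6.72
  Presentations 90 × 0.1 = 9
  Case studies 90 × 0.08 = 7.2
  Problem sets 89.5 × 0.25 = 22.375
  Portfolio 82 × 0.06 = 4.92
  Assignments 96 × 0.25 = 24
Sum = 90.955
90.955 is ≥ 81 and < 91 → B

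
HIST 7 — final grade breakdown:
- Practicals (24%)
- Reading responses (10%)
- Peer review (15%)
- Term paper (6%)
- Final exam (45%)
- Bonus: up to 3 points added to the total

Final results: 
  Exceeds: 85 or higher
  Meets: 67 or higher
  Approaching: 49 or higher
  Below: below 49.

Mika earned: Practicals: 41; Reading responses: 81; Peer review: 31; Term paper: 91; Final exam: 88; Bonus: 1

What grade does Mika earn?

Weighted total:
  Practicals 41 × 0.24 = 9.84
  Reading responses 81 × 0.1 = 8.1
  Peer review 31 × 0.15 = 4.65
  Term paper 91 × 0.06 = 5.46
  Final exam 88 × 0.45 = 39.6
Sum = 67.65
Bonus: 67.65 + 1 = 68.65
68.65 is ≥ 67 and < 85 → Meets

Meets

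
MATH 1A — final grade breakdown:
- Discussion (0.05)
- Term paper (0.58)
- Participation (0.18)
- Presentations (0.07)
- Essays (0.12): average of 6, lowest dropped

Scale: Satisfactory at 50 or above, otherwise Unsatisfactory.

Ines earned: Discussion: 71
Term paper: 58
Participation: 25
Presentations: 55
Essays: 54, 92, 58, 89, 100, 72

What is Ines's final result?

Satisfactory

Essays: drop 54 → average of remaining 5 = 411/5 = 82.2
Weighted total:
  Discussion 71 × 0.05 = 3.55
  Term paper 58 × 0.58 = 33.64
  Participation 25 × 0.18 = 4.5
  Presentations 55 × 0.07 = 3.85
  Essays 82.2 × 0.12 = 9.864
Sum = 55.404
55.404 ≥ 50 → Satisfactory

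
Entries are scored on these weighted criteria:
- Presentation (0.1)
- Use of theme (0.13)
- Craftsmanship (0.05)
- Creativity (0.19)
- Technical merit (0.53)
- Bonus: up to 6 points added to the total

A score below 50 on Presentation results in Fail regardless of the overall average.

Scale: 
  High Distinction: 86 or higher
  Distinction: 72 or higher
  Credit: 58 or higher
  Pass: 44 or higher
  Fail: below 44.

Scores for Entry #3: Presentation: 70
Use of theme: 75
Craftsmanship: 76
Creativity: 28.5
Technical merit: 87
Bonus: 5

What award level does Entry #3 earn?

Distinction

Presentation score 70 ≥ 50: minimum met.
Weighted total:
  Presentation 70 × 0.1 = 7
  Use of theme 75 × 0.13 = 9.75
  Craftsmanship 76 × 0.05 = 3.8
  Creativity 28.5 × 0.19 = 5.415
  Technical merit 87 × 0.53 = 46.11
Sum = 72.075
Bonus: 72.075 + 5 = 77.075
77.075 is ≥ 72 and < 86 → Distinction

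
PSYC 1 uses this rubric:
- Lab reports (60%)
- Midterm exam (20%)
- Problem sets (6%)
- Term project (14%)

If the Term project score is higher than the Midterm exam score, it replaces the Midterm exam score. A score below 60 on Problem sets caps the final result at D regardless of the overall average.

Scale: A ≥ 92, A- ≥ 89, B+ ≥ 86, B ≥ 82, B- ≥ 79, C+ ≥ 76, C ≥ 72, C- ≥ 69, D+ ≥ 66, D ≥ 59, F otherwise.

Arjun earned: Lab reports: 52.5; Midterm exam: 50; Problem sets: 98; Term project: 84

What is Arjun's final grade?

D

Term project (84) > Midterm exam (50), so Midterm exam counts as 84.
Problem sets score 98 ≥ 60: minimum met.
Weighted total:
  Lab reports 52.5 × 0.6 = 31.5
  Midterm exam 84 × 0.2 = 16.8
  Problem sets 98 × 0.06 = 5.88
  Term project 84 × 0.14 = 11.76
Sum = 65.94
65.94 is ≥ 59 and < 66 → D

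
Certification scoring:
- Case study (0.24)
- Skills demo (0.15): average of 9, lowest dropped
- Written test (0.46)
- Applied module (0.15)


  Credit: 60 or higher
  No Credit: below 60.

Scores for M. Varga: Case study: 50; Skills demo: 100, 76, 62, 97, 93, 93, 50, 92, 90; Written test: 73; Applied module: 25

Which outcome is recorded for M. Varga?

Skills demo: drop 50 → average of remaining 8 = 703/8 = 87.875
Weighted total:
  Case study 50 × 0.24 = 12
  Skills demo 87.875 × 0.15 = 13.18125
  Written test 73 × 0.46 = 33.58
  Applied module 25 × 0.15 = 3.75
Sum = 62.51125
62.51125 ≥ 60 → Credit

Credit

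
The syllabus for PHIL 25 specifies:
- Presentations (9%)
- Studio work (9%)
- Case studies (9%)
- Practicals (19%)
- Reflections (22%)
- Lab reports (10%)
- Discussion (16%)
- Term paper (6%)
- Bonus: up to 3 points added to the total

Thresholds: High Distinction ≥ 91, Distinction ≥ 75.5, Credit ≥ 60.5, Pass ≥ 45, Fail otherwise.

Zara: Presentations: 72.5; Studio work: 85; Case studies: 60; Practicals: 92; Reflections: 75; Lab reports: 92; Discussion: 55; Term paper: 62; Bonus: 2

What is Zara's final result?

Distinction

Weighted total:
  Presentations 72.5 × 0.09 = 6.525
  Studio work 85 × 0.09 = 7.65
  Case studies 60 × 0.09 = 5.4
  Practicals 92 × 0.19 = 17.48
  Reflections 75 × 0.22 = 16.5
  Lab reports 92 × 0.1 = 9.2
  Discussion 55 × 0.16 = 8.8
  Term paper 62 × 0.06 = 3.72
Sum = 75.275
Bonus: 75.275 + 2 = 77.275
77.275 is ≥ 75.5 and < 91 → Distinction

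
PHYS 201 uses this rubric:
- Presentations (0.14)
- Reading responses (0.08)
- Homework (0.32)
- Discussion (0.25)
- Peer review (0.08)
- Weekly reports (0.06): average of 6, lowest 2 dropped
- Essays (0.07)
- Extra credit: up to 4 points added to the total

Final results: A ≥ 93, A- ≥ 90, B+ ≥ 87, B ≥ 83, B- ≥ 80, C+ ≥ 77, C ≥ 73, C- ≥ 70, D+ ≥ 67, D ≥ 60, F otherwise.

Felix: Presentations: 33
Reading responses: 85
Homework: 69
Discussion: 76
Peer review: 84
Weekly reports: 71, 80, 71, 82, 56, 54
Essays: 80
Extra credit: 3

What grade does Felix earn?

C-

Weekly reports: drop 54, 56 → average of remaining 4 = 304/4 = 76
Weighted total:
  Presentations 33 × 0.14 = 4.62
  Reading responses 85 × 0.08 = 6.8
  Homework 69 × 0.32 = 22.08
  Discussion 76 × 0.25 = 19
  Peer review 84 × 0.08 = 6.72
  Weekly reports 76 × 0.06 = 4.56
  Essays 80 × 0.07 = 5.6
Sum = 69.38
Extra credit: 69.38 + 3 = 72.38
72.38 is ≥ 70 and < 73 → C-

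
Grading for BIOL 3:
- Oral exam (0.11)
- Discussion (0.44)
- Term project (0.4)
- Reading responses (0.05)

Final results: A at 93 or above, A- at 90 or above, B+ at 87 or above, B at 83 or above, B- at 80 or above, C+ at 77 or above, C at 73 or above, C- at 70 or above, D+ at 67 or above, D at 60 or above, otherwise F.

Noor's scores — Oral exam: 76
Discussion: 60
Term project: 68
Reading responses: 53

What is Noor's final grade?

Weighted total:
  Oral exam 76 × 0.11 = 8.36
  Discussion 60 × 0.44 = 26.4
  Term project 68 × 0.4 = 27.2
  Reading responses 53 × 0.05 = 2.65
Sum = 64.61
64.61 is ≥ 60 and < 67 → D

D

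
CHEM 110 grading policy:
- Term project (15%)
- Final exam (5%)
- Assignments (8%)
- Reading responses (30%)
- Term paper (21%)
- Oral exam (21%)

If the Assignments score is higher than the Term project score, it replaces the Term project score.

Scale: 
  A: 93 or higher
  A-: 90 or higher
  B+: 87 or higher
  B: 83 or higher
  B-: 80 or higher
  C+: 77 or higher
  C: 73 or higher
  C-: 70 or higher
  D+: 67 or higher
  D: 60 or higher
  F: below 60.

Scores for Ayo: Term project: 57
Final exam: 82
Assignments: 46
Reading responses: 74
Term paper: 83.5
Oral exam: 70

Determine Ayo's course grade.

C-

Assignments (46) ≤ Term project (57), so Term project stays at 57.
Weighted total:
  Term project 57 × 0.15 = 8.55
  Final exam 82 × 0.05 = 4.1
  Assignments 46 × 0.08 = 3.68
  Reading responses 74 × 0.3 = 22.2
  Term paper 83.5 × 0.21 = 17.535
  Oral exam 70 × 0.21 = 14.7
Sum = 70.765
70.765 is ≥ 70 and < 73 → C-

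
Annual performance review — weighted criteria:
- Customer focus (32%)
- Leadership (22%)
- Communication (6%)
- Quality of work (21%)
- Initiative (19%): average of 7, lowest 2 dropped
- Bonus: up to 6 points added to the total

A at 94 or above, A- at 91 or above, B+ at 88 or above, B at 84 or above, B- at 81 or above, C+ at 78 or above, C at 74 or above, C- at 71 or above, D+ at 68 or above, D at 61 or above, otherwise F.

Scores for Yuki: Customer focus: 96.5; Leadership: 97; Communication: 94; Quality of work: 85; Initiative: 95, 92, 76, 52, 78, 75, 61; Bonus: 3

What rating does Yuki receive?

Initiative: drop 52, 61 → average of remaining 5 = 416/5 = 83.2
Weighted total:
  Customer focus 96.5 × 0.32 = 30.88
  Leadership 97 × 0.22 = 21.34
  Communication 94 × 0.06 = 5.64
  Quality of work 85 × 0.21 = 17.85
  Initiative 83.2 × 0.19 = 15.808
Sum = 91.518
Bonus: 91.518 + 3 = 94.518
94.518 ≥ 94 → A

A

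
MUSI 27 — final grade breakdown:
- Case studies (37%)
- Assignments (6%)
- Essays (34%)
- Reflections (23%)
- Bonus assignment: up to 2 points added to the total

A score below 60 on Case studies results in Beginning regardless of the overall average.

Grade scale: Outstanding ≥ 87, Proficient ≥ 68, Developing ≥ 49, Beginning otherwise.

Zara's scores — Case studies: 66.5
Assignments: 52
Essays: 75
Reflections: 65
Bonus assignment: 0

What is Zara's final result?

Case studies score 66.5 ≥ 60: minimum met.
Weighted total:
  Case studies 66.5 × 0.37 = 24.605
  Assignments 52 × 0.06 = 3.12
  Essays 75 × 0.34 = 25.5
  Reflections 65 × 0.23 = 14.95
Sum = 68.175
Bonus assignment: 68.175 + 0 = 68.175
68.175 is ≥ 68 and < 87 → Proficient

Proficient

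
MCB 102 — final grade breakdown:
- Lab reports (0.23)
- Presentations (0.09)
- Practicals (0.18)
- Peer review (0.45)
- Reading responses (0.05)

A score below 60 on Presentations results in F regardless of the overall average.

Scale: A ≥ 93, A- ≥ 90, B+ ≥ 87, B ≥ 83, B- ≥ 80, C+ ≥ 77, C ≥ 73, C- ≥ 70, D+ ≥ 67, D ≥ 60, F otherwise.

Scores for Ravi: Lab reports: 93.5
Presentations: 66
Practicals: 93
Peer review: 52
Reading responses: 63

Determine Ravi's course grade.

Presentations score 66 ≥ 60: minimum met.
Weighted total:
  Lab reports 93.5 × 0.23 = 21.505
  Presentations 66 × 0.09 = 5.94
  Practicals 93 × 0.18 = 16.74
  Peer review 52 × 0.45 = 23.4
  Reading responses 63 × 0.05 = 3.15
Sum = 70.735
70.735 is ≥ 70 and < 73 → C-

C-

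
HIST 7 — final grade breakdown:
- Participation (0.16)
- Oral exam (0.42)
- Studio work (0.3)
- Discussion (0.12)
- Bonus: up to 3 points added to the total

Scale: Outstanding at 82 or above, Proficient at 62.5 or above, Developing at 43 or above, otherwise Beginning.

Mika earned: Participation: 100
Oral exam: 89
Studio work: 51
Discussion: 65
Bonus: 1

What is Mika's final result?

Weighted total:
  Participation 100 × 0.16 = 16
  Oral exam 89 × 0.42 = 37.38
  Studio work 51 × 0.3 = 15.3
  Discussion 65 × 0.12 = 7.8
Sum = 76.48
Bonus: 76.48 + 1 = 77.48
77.48 is ≥ 62.5 and < 82 → Proficient

Proficient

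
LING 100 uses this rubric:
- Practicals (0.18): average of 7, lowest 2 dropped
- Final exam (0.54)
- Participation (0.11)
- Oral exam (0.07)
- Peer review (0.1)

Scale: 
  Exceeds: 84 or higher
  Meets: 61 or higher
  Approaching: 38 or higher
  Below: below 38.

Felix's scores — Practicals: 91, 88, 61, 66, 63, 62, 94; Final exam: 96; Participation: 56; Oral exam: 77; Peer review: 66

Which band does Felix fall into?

Practicals: drop 61, 62 → average of remaining 5 = 402/5 = 80.4
Weighted total:
  Practicals 80.4 × 0.18 = 14.472
  Final exam 96 × 0.54 = 51.84
  Participation 56 × 0.11 = 6.16
  Oral exam 77 × 0.07 = 5.39
  Peer review 66 × 0.1 = 6.6
Sum = 84.462
84.462 ≥ 84 → Exceeds

Exceeds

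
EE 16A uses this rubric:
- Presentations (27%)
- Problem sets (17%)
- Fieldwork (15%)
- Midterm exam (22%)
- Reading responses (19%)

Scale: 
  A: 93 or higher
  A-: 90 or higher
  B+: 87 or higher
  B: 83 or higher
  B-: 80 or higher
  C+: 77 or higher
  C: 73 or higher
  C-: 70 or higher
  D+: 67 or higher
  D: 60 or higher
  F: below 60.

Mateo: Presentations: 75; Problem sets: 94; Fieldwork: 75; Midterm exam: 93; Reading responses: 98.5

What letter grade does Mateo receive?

B

Weighted total:
  Presentations 75 × 0.27 = 20.25
  Problem sets 94 × 0.17 = 15.98
  Fieldwork 75 × 0.15 = 11.25
  Midterm exam 93 × 0.22 = 20.46
  Reading responses 98.5 × 0.19 = 18.715
Sum = 86.655
86.655 is ≥ 83 and < 87 → B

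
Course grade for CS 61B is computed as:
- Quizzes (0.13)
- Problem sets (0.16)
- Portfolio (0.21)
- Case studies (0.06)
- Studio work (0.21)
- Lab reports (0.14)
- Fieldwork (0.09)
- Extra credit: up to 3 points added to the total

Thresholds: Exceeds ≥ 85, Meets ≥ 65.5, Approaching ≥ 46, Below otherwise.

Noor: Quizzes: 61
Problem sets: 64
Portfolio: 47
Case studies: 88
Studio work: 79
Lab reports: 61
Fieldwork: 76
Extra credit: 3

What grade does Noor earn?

Meets

Weighted total:
  Quizzes 61 × 0.13 = 7.93
  Problem sets 64 × 0.16 = 10.24
  Portfolio 47 × 0.21 = 9.87
  Case studies 88 × 0.06 = 5.28
  Studio work 79 × 0.21 = 16.59
  Lab reports 61 × 0.14 = 8.54
  Fieldwork 76 × 0.09 = 6.84
Sum = 65.29
Extra credit: 65.29 + 3 = 68.29
68.29 is ≥ 65.5 and < 85 → Meets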